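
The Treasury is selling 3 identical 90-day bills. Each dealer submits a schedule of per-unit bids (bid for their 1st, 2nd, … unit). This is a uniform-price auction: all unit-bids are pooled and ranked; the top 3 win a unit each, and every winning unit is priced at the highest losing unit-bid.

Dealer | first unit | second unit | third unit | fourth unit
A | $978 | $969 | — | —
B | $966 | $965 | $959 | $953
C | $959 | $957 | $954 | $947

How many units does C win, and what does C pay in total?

All unit-bids, highest first — top 3: 978 (A-1), 969 (A-2), 966 (B-1)
The (k+1)-th unit-bid is $965.
C wins 0 unit(s) at $965 each.

C: 0 units, pays $0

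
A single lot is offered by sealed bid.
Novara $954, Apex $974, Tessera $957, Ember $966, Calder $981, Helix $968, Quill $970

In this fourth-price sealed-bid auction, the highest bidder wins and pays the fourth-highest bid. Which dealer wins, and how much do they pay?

Fourth-price sealed-bid auction: the highest bidder wins and pays the fourth-highest bid.
Bids in order: 981 (Calder) > 974 (Apex) > 970 (Quill) > 968 (Helix) > 966 (Ember) > 957 (Tessera) > …
Calder wins; payment is bid #4 in the ranking = $968.

Calder pays $968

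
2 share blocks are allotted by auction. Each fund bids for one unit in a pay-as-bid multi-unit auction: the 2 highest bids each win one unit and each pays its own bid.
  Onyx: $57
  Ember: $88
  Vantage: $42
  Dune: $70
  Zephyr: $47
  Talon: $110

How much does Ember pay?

Sorting: 110 (Talon), 88 (Ember), 70 (Dune), 57 (Onyx), …
Top 2: Talon, Ember.
Ember wins → own bid $88.

Ember pays $88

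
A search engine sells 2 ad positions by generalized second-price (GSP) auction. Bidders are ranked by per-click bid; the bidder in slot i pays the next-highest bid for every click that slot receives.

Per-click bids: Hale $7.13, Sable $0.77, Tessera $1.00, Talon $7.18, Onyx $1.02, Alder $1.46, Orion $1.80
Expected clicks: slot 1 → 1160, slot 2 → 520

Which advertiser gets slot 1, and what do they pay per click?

Talon; $7.13 per click

Per-click bids in order: $7.18 (Talon) > $7.13 (Hale) > $1.80 (Orion) > …
Slot 1 goes to the first-ranked bidder, Talon, who pays the next bid down: $7.13/click.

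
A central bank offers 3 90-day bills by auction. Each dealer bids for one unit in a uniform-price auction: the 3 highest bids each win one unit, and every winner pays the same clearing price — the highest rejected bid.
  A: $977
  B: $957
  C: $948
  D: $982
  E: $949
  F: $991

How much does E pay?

E pays $0

Bids ranked high→low: 991 (F), 982 (D), 977 (A), 957 (B), 949 (E), …
The 3 highest are F, D, A.
First losing bid is B's $957, which sets the uniform price.
E does not win → pays $0.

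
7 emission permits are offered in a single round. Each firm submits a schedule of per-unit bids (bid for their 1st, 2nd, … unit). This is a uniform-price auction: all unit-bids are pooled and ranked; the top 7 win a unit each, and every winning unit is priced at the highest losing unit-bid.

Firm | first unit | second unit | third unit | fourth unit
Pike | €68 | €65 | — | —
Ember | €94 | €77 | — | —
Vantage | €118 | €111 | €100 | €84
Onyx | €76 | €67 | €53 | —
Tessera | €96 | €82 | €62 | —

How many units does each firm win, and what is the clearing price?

Ember 1, Tessera 2, Vantage 4; clearing price €77

All unit-bids, highest first — top 7: 118 (Vantage-1), 111 (Vantage-2), 100 (Vantage-3), 96 (Tessera-1), 94 (Ember-1), 84 (Vantage-4), 82 (Tessera-2)
The (k+1)-th unit-bid is €77.
Allocation: Ember 1, Tessera 2, Vantage 4.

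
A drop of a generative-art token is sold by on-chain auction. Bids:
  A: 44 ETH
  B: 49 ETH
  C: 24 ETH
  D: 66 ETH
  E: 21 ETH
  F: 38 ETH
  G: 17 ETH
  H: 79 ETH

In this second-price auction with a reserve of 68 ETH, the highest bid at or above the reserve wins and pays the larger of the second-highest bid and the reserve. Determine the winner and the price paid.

H pays 68 ETH

Sorting bids: 79 (H) > 66 (D) > 49 (B) > 44 (A) > 38 (F) > 24 (C) > …
Highest eligible bid: H at 79 ETH.
max(second-highest 66 ETH, reserve 68 ETH) = 68 ETH.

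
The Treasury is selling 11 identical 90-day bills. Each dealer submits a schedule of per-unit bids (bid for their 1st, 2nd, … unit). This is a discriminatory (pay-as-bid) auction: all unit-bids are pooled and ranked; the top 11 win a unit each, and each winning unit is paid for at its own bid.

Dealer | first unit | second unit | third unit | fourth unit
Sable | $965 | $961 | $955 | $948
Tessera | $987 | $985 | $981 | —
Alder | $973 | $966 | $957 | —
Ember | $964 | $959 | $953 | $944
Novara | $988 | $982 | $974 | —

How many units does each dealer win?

All unit-bids, highest first — top 11: 988 (Novara-1), 987 (Tessera-1), 985 (Tessera-2), 982 (Novara-2), 981 (Tessera-3), 974 (Novara-3), 973 (Alder-1), 966 (Alder-2), 965 (Sable-1), 964 (Ember-1), 961 (Sable-2)
Next rejected bid: $959 (not a price — pay-as-bid).
Allocation: Alder 2, Ember 1, Novara 3, Sable 2, Tessera 3.

Alder 2, Ember 1, Novara 3, Sable 2, Tessera 3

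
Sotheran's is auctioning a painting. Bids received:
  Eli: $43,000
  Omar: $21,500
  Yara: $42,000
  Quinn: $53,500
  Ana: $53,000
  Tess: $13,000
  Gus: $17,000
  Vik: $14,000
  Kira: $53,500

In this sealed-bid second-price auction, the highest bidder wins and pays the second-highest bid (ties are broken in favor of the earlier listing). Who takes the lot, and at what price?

Sealed-bid second-price auction: the highest bidder wins and pays the second-highest bid.
Bids in order: 53,500 (Quinn) > 53,500 (Kira) > 53,000 (Ana) > 43,000 (Eli) > 42,000 (Yara) > 21,500 (Omar) > …
Quinn and Kira tie at $53,500; tie-break gives it to Quinn.
Quinn wins with the highest bid; price is set by the runner-up at $53,500.

Quinn pays $53,500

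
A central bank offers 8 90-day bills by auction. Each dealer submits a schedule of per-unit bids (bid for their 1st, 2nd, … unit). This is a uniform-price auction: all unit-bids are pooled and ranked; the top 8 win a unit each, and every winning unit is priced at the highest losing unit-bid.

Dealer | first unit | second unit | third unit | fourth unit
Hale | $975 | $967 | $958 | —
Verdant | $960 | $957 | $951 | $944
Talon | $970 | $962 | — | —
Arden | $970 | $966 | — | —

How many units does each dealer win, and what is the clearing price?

Arden 2, Hale 3, Talon 2, Verdant 1; clearing price $957

All unit-bids, highest first — top 8: 975 (Hale-1), 970 (Talon-1), 970 (Arden-1), 967 (Hale-2), 966 (Arden-2), 962 (Talon-2), 960 (Verdant-1), 958 (Hale-3)
Highest rejected unit-bid = $957.
Allocation: Arden 2, Hale 3, Talon 2, Verdant 1.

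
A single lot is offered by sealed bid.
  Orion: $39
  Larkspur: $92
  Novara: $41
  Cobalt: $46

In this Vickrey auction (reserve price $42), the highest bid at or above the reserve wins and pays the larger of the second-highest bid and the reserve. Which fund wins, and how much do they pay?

Sorting bids: 92 (Larkspur) > 46 (Cobalt) > 41 (Novara) > 39 (Orion)
Larkspur has the top bid at or above the reserve ($92).
max(second-highest $46, reserve $42) = $46; the reserve does not bind.

Larkspur pays $46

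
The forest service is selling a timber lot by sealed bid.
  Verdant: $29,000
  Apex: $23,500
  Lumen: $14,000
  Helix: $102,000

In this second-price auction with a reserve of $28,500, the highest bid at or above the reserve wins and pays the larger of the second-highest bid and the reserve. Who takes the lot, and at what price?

Bids in order: 102,000 (Helix) > 29,000 (Verdant) > 23,500 (Apex) > 14,000 (Lumen)
Highest eligible bid: Helix at $102,000.
max(second-highest $29,000, reserve $28,500) = $29,000; the reserve does not bind.

Helix pays $29,000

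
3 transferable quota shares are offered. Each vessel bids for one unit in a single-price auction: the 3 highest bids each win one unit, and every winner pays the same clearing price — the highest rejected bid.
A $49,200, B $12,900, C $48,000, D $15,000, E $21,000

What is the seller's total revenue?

Total revenue: $45,000

Bids ranked high→low: 49,200 (A), 48,000 (C), 21,000 (E), 15,000 (D), 12,900 (B)
Top 3: A, C, E.
Highest unsuccessful bid: $15,000 → clearing price.
Total revenue = 3 × $15,000 = $45,000.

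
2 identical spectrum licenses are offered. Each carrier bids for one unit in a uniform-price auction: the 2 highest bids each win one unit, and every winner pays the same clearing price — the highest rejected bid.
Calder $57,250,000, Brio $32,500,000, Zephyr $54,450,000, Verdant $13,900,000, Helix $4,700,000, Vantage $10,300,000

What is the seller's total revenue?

Bids ranked high→low: 57,250,000 (Calder), 54,450,000 (Zephyr), 32,500,000 (Brio), 13,900,000 (Verdant), …
Top 2: Calder, Zephyr.
Clearing price = highest rejected bid = $32,500,000.
Total revenue = 2 × $32,500,000 = $65,000,000.

Total revenue: $65,000,000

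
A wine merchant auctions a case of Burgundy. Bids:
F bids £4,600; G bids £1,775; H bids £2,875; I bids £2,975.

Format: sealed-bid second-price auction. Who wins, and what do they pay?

F pays £2,975

Bids ranked: 4,600 (F) > 2,975 (I) > 2,875 (H) > 1,775 (G)
F is highest; pays the second-highest bid, £2,975.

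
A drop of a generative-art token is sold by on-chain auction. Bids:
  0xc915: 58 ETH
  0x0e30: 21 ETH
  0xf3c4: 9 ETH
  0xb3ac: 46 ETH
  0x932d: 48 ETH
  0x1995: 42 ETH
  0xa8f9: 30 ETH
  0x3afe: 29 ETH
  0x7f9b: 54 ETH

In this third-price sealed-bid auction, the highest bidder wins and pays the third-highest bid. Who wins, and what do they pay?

Bids in order: 58 (0xc915) > 54 (0x7f9b) > 48 (0x932d) > 46 (0xb3ac) > 42 (0x1995) > 30 (0xa8f9) > …
0xc915 wins; payment is bid #3 in the ranking = 48 ETH.

0xc915 pays 48 ETH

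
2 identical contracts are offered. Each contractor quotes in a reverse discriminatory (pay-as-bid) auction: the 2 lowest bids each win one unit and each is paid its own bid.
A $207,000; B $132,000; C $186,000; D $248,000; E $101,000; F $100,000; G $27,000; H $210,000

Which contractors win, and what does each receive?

G $27,000, F $100,000

Sorting: 27,000 (G), 100,000 (F), 101,000 (E), 132,000 (B), …
The 2 lowest are G, F.
Each winner is paid its own bid: G $27,000, F $100,000.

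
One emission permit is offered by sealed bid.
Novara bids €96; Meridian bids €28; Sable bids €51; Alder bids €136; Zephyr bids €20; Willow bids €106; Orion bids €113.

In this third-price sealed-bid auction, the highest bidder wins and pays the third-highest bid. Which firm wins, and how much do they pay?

Third-price sealed-bid auction: the highest bidder wins and pays the third-highest bid.
Bids ranked: 136 (Alder) > 113 (Orion) > 106 (Willow) > 96 (Novara) > 51 (Sable) > 28 (Meridian) > …
Alder wins; payment is bid #3 in the ranking = €106.

Alder pays €106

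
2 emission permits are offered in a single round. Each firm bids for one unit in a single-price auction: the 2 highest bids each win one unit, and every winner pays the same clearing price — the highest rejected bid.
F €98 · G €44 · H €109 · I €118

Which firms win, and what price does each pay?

I, H; each pays €98

Ordering the bids: 118 (I), 109 (H), 98 (F), 44 (G)
The 2 highest are I, H.
Highest unsuccessful bid: €98 → clearing price.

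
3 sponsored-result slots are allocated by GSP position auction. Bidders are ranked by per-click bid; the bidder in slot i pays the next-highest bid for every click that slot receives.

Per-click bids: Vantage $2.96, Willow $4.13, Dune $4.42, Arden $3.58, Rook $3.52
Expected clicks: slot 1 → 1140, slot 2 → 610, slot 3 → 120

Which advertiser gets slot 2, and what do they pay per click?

Willow; $3.58 per click

Per-click bids in order: $4.42 (Dune) > $4.13 (Willow) > $3.58 (Arden) > $3.52 (Rook) > …
Slot 2 goes to the second-ranked bidder, Willow, who pays the next bid down: $3.58/click.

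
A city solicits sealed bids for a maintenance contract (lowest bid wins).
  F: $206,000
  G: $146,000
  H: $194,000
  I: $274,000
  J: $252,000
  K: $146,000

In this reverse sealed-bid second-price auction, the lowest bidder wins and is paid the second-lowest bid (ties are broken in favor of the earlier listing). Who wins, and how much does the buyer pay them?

Sorting bids: 146,000 (G) < 146,000 (K) < 194,000 (H) < 206,000 (F) < 252,000 (J) < 274,000 (I)
G and K tie at $146,000; tie-break gives it to G.
G wins with the lowest bid; price is set by the runner-up at $146,000.

G is paid $146,000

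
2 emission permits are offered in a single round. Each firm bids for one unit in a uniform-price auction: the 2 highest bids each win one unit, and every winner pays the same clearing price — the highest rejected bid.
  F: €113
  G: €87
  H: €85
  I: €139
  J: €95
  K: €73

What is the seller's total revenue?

Total revenue: €190

Bids ranked high→low: 139 (I), 113 (F), 95 (J), 87 (G), …
Winners (2 units): I, F.
Highest unsuccessful bid: €95 → clearing price.
Total revenue = 2 × €95 = €190.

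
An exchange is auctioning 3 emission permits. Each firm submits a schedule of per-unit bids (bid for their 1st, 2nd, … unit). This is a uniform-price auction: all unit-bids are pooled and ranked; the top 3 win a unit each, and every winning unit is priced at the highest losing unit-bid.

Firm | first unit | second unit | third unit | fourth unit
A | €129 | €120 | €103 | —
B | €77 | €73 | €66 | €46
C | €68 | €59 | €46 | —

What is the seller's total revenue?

Total revenue: €231

All unit-bids, highest first — top 3: 129 (A-1), 120 (A-2), 103 (A-3)
The (k+1)-th unit-bid is €77.
Allocation: A 3. Every unit priced at €77.
Revenue = 3 × 77 = €231.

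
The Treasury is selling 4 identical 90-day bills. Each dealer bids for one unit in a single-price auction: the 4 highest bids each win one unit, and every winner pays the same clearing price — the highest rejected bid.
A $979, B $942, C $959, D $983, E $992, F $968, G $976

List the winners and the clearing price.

Bids ranked high→low: 992 (E), 983 (D), 979 (A), 976 (G), 968 (F), 959 (C), …
Winners (4 units): E, D, A, G.
Clearing price = highest rejected bid = $968.

E, D, A, G; each pays $968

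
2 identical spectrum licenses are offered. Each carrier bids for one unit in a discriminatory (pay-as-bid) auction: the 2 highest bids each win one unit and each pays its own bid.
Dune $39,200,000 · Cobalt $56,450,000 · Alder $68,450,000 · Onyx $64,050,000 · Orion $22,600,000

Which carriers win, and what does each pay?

Ordering the bids: 68,450,000 (Alder), 64,050,000 (Onyx), 56,450,000 (Cobalt), 39,200,000 (Dune), …
Winners (2 units): Alder, Onyx.
Each winner pays its own bid: Alder $68,450,000, Onyx $64,050,000.

Alder $68,450,000, Onyx $64,050,000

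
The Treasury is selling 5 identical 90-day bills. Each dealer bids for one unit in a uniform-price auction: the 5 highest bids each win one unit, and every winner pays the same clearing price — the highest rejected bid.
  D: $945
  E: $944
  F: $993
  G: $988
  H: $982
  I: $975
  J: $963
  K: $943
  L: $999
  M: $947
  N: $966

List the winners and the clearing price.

Sorting: 999 (L), 993 (F), 988 (G), 982 (H), 975 (I), 966 (N), 963 (J), …
Winners (5 units): L, F, G, H, I.
Highest unsuccessful bid: $966 → clearing price.

L, F, G, H, I; each pays $966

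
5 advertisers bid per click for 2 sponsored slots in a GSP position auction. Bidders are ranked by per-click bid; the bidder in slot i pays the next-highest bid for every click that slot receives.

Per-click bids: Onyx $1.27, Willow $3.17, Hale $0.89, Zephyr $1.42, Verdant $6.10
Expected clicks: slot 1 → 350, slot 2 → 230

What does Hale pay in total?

Per-click bids in order: $6.10 (Verdant) > $3.17 (Willow) > $1.42 (Zephyr) > …
Hale ranks below slot 2 → no slot, pays nothing.

Hale pays $0.00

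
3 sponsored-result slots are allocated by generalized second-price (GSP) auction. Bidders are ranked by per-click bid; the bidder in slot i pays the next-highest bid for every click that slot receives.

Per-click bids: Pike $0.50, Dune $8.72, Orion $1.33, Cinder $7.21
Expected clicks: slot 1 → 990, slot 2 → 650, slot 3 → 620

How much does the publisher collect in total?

Total revenue: $8312.40

Ranked by bid: $8.72 (Dune) > $7.21 (Cinder) > $1.33 (Orion) > $0.50 (Pike)
Slot 1: Dune pays $7.21 × 990 = $7137.90
Slot 2: Cinder pays $1.33 × 650 = $864.50
Slot 3: Orion pays $0.50 × 620 = $310.00
Total = $8312.40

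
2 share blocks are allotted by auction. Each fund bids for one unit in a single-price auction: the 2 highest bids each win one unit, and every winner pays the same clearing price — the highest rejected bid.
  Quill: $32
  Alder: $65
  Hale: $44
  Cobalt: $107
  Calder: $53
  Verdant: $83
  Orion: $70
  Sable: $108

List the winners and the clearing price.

Bids ranked high→low: 108 (Sable), 107 (Cobalt), 83 (Verdant), 70 (Orion), …
Winners (2 units): Sable, Cobalt.
Clearing price = highest rejected bid = $83.

Sable, Cobalt; each pays $83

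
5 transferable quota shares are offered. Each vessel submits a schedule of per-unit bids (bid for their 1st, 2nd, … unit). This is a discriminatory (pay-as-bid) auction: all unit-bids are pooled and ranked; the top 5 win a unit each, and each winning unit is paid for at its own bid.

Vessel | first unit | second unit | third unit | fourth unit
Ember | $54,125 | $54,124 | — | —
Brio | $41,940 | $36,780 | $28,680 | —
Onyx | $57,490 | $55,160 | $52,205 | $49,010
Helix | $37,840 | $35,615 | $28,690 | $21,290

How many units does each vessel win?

Pooled unit-bids ranked (top 5): 57,490 (Onyx-1), 55,160 (Onyx-2), 54,125 (Ember-1), 54,124 (Ember-2), 52,205 (Onyx-3)
Next rejected bid: $49,010 (not a price — pay-as-bid).
Allocation: Ember 2, Onyx 3.

Ember 2, Onyx 3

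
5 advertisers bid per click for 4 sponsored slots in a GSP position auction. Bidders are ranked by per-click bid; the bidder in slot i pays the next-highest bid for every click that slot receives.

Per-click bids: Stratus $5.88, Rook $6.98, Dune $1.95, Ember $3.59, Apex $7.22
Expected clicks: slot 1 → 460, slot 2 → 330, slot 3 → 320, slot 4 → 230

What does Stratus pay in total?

Stratus pays $1148.80

Per-click bids in order: $7.22 (Apex) > $6.98 (Rook) > $5.88 (Stratus) > $3.59 (Ember) > $1.95 (Dune)
Stratus holds slot 3 → pays next bid $3.59 × 320 clicks = $1148.80.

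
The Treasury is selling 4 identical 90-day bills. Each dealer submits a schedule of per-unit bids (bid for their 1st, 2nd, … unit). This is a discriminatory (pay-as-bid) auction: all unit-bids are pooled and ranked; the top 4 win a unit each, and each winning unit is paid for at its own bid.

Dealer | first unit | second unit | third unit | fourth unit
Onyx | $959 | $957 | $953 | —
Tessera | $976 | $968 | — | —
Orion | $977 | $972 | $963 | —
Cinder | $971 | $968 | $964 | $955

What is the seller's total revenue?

Total revenue: $3,896

All unit-bids, highest first — top 4: 977 (Orion-1), 976 (Tessera-1), 972 (Orion-2), 971 (Cinder-1)
Next rejected bid: $968 (not a price — pay-as-bid).
Each winning unit pays its own bid.
Revenue = 977 + 976 + 972 + 971 = $3,896.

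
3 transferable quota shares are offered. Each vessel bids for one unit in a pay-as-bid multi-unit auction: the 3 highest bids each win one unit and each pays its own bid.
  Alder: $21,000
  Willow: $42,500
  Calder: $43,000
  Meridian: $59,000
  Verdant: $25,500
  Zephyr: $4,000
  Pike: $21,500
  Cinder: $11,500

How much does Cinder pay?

Cinder pays $0

Bids ranked high→low: 59,000 (Meridian), 43,000 (Calder), 42,500 (Willow), 25,500 (Verdant), 21,500 (Pike), …
Winners (3 units): Meridian, Calder, Willow.
Cinder does not win → $0.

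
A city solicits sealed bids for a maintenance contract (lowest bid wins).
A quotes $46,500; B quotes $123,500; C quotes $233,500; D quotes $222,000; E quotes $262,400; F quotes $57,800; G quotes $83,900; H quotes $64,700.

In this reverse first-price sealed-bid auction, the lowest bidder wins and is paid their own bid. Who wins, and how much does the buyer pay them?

A is paid $46,500

Bids in order: 46,500 (A) < 57,800 (F) < 64,700 (H) < 83,900 (G) < 123,500 (B) < 222,000 (D) < …
First-price: A is paid what they bid, $46,500.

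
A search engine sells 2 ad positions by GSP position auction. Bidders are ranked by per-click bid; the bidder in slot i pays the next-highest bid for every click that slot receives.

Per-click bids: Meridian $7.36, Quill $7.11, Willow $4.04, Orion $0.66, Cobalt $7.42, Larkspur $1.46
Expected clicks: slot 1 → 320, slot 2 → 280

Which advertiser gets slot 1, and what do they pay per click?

Sorting advertisers: $7.42 (Cobalt) > $7.36 (Meridian) > $7.11 (Quill) > …
Slot 1 goes to the first-ranked bidder, Cobalt, who pays the next bid down: $7.36/click.

Cobalt; $7.36 per click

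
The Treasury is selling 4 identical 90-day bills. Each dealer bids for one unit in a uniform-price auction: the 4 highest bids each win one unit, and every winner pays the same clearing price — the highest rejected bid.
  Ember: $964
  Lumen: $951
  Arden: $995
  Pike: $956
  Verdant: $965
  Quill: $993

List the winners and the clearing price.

Arden, Quill, Verdant, Ember; each pays $956

Bids ranked high→low: 995 (Arden), 993 (Quill), 965 (Verdant), 964 (Ember), 956 (Pike), 951 (Lumen)
Top 4: Arden, Quill, Verdant, Ember.
Highest unsuccessful bid: $956 → clearing price.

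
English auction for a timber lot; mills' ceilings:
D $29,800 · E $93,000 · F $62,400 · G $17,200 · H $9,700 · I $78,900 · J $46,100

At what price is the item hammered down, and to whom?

E wins at $78,900

Ascending (English) auction: the price rises until one bidder remains; the winner pays the price at which the last rival dropped out.
Sorting limits: 93,000 (E) > 78,900 (I) > 62,400 (F) > 46,100 (J) > 29,800 (D) > 17,200 (G) > …
I is the last rival to drop out, at $78,900; E remains and wins at that price.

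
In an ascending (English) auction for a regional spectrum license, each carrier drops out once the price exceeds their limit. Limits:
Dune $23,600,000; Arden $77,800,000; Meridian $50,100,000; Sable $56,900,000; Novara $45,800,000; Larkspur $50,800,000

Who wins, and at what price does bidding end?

Sorting limits: 77,800,000 (Arden) > 56,900,000 (Sable) > 50,800,000 (Larkspur) > 50,100,000 (Meridian) > 45,800,000 (Novara) > 23,600,000 (Dune)
Once the price passes $56,900,000, only Arden is left; the hammer falls at Sable's limit of $56,900,000.

Arden wins at $56,900,000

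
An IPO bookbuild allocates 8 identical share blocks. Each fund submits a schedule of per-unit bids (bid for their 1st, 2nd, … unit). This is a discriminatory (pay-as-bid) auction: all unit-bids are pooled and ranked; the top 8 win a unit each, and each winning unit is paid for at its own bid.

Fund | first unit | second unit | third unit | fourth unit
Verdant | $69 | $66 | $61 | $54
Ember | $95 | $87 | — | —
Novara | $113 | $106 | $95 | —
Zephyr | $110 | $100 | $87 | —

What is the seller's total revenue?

Total revenue: $793

Merging the schedules and taking the best 8: 113 (Novara-1), 110 (Zephyr-1), 106 (Novara-2), 100 (Zephyr-2), 95 (Ember-1), 95 (Novara-3), 87 (Ember-2), 87 (Zephyr-3)
Next rejected bid: $69 (not a price — pay-as-bid).
Each winning unit pays its own bid.
Revenue = 113 + 110 + 106 + 100 + 95 + 95 + 87 + 87 = $793.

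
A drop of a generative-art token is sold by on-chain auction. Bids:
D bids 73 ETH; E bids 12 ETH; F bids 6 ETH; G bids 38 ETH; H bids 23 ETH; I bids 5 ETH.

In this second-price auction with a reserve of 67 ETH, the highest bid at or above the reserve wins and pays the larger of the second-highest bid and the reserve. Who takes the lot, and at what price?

Rule: the highest bid at or above the reserve wins and pays the larger of the second-highest bid and the reserve.
Bids ranked: 73 (D) > 38 (G) > 23 (H) > 12 (E) > 6 (F) > 5 (I)
Highest eligible bid: D at 73 ETH.
max(second-highest 38 ETH, reserve 67 ETH) = 67 ETH.

D pays 67 ETH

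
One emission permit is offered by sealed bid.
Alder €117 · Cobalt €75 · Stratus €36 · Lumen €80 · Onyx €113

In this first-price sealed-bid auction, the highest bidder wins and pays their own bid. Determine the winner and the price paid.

Alder pays €117

Rule: the highest bidder wins and pays their own bid.
Bids in order: 117 (Alder) > 113 (Onyx) > 80 (Lumen) > 75 (Cobalt) > 36 (Stratus)
First-price: Alder pays what they bid, €117.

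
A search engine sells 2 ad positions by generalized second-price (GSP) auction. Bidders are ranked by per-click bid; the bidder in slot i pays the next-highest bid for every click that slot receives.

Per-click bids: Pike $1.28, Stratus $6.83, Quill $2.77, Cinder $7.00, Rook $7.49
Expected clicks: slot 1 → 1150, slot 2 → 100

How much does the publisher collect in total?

Total revenue: $8733.00

Ranked by bid: $7.49 (Rook) > $7.00 (Cinder) > $6.83 (Stratus) > …
Slot 1: Rook pays $7.00 × 1150 = $8050.00
Slot 2: Cinder pays $6.83 × 100 = $683.00
Total = $8733.00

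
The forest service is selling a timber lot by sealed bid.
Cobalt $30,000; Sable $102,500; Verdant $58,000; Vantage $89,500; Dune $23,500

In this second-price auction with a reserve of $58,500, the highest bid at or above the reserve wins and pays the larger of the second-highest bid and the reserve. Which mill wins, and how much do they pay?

Sable pays $89,500

Second-price auction with a reserve of $58,500: the highest bid at or above the reserve wins and pays the larger of the second-highest bid and the reserve.
Sorting bids: 102,500 (Sable) > 89,500 (Vantage) > 58,000 (Verdant) > 30,000 (Cobalt) > 23,500 (Dune)
Highest eligible bid: Sable at $102,500.
Second-highest bid $89,500 exceeds the reserve $58,500 → payment $89,500.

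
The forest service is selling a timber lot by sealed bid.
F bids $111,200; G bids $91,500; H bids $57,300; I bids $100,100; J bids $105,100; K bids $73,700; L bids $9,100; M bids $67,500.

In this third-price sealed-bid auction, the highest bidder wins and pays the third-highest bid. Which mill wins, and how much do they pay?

Rule: the highest bidder wins and pays the third-highest bid.
Sorting bids: 111,200 (F) > 105,100 (J) > 100,100 (I) > 91,500 (G) > 73,700 (K) > 67,500 (M) > …
F is highest; pays the third-highest bid, $100,100.

F pays $100,100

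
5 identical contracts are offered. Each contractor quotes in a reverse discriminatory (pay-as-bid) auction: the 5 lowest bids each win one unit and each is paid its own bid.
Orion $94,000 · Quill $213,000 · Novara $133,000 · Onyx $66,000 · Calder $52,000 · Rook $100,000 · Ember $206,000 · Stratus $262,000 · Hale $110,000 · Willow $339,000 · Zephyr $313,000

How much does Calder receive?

Sorting: 52,000 (Calder), 66,000 (Onyx), 94,000 (Orion), 100,000 (Rook), 110,000 (Hale), 133,000 (Novara), 206,000 (Ember), …
Lowest 5: Calder, Onyx, Orion, Rook, Hale.
Calder wins → own bid $52,000.

Calder is paid $52,000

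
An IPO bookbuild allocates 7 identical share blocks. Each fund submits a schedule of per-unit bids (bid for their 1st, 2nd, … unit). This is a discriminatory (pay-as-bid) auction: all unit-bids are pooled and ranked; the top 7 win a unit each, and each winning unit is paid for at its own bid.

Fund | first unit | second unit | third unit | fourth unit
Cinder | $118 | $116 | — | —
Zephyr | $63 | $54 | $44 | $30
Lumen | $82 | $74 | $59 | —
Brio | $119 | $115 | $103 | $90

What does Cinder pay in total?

Pooled unit-bids ranked (top 7): 119 (Brio-1), 118 (Cinder-1), 116 (Cinder-2), 115 (Brio-2), 103 (Brio-3), 90 (Brio-4), 82 (Lumen-1)
Next rejected bid: $74 (not a price — pay-as-bid).
Cinder's winning unit-bids: 118 + 116 = $234.

Cinder pays $234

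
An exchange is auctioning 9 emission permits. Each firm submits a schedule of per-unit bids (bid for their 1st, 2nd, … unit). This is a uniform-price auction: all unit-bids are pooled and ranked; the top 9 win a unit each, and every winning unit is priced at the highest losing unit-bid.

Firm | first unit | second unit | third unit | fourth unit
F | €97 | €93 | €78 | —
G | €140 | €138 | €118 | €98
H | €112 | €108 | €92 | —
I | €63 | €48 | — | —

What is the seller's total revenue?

Total revenue: €702

All unit-bids, highest first — top 9: 140 (G-1), 138 (G-2), 118 (G-3), 112 (H-1), 108 (H-2), 98 (G-4), 97 (F-1), 93 (F-2), 92 (H-3)
Highest rejected unit-bid = €78.
Allocation: F 2, G 4, H 3. Every unit priced at €78.
Revenue = 9 × 78 = €702.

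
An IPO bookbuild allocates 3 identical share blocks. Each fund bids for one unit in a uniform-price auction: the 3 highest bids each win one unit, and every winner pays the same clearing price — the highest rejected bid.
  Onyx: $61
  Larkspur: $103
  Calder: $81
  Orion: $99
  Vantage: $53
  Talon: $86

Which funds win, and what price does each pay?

Sorting: 103 (Larkspur), 99 (Orion), 86 (Talon), 81 (Calder), 61 (Onyx), …
The 3 highest are Larkspur, Orion, Talon.
First losing bid is Calder's $81, which sets the uniform price.

Larkspur, Orion, Talon; each pays $81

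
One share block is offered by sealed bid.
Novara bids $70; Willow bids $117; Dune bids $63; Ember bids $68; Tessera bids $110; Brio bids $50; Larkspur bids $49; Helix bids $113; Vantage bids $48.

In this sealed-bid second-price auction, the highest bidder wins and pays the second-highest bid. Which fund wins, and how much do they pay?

Willow pays $113

Bids in order: 117 (Willow) > 113 (Helix) > 110 (Tessera) > 70 (Novara) > 68 (Ember) > 63 (Dune) > …
Willow is highest; pays the second-highest bid, $113.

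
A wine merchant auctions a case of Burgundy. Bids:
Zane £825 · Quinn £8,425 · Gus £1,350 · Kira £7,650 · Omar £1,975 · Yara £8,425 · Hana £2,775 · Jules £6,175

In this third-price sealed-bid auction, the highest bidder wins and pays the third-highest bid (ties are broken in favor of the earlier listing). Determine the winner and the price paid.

Quinn pays £7,650

Bids ranked: 8,425 (Quinn) > 8,425 (Yara) > 7,650 (Kira) > 6,175 (Jules) > 2,775 (Hana) > 1,975 (Omar) > …
Tie at £8,425 → Quinn wins by tie-break.
Quinn is highest; pays the third-highest bid, £7,650.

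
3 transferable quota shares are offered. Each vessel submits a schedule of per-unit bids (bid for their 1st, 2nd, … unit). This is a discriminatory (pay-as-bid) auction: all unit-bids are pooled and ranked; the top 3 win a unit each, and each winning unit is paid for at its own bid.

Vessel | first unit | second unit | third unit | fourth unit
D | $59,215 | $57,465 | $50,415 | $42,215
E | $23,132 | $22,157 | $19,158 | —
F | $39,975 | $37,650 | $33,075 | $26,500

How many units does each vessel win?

D 3

Pooled unit-bids ranked (top 3): 59,215 (D-1), 57,465 (D-2), 50,415 (D-3)
Next rejected bid: $42,215 (not a price — pay-as-bid).
Allocation: D 3.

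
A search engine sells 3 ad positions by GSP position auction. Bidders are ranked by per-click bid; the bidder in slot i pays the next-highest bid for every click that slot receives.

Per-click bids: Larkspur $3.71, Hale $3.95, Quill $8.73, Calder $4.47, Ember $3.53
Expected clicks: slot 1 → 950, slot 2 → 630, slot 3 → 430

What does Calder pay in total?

Calder pays $2488.50

Per-click bids in order: $8.73 (Quill) > $4.47 (Calder) > $3.95 (Hale) > $3.71 (Larkspur) > …
Calder holds slot 2 → pays next bid $3.95 × 630 clicks = $2488.50.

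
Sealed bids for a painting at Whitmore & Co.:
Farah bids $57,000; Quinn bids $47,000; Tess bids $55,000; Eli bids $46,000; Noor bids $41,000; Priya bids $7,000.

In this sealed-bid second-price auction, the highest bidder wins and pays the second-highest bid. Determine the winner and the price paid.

Rule: the highest bidder wins and pays the second-highest bid.
Bids ranked: 57,000 (Farah) > 55,000 (Tess) > 47,000 (Quinn) > 46,000 (Eli) > 41,000 (Noor) > 7,000 (Priya)
Farah wins with the highest bid; price is set by the runner-up at $55,000.

Farah pays $55,000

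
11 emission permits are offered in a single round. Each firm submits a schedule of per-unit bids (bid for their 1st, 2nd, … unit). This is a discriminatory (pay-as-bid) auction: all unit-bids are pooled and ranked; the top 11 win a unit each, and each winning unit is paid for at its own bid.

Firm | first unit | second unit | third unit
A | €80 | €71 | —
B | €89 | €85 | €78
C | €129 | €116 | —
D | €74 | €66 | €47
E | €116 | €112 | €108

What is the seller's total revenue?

All unit-bids, highest first — top 11: 129 (C-1), 116 (C-2), 116 (E-1), 112 (E-2), 108 (E-3), 89 (B-1), 85 (B-2), 80 (A-1), 78 (B-3), 74 (D-1), 71 (A-2)
Next rejected bid: €66 (not a price — pay-as-bid).
Each winning unit pays its own bid.
Revenue = 129 + 116 + 116 + 112 + 108 + 89 + 85 + 80 + 78 + 74 + 71 = €1,058.

Total revenue: €1,058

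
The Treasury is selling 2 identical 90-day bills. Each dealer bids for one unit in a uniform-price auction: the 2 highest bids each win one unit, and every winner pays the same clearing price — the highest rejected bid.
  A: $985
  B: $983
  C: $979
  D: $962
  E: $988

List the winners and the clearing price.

E, A; each pays $983

Ordering the bids: 988 (E), 985 (A), 983 (B), 979 (C), …
Top 2: E, A.
First losing bid is B's $983, which sets the uniform price.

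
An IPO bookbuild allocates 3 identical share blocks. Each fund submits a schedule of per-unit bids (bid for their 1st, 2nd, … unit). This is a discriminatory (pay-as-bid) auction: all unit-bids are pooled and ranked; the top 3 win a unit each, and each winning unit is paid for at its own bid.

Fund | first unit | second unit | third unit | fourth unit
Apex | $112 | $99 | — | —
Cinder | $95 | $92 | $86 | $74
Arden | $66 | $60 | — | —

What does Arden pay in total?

Arden pays $0

All unit-bids, highest first — top 3: 112 (Apex-1), 99 (Apex-2), 95 (Cinder-1)
Next rejected bid: $92 (not a price — pay-as-bid).
Arden wins no units.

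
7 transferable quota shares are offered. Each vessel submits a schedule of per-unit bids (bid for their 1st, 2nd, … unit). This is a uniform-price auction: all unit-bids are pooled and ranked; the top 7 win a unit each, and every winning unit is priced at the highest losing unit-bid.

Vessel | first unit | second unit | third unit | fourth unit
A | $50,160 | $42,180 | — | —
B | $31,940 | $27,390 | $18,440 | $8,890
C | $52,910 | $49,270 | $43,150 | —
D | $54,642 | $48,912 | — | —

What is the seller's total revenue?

Merging the schedules and taking the best 7: 54,642 (D-1), 52,910 (C-1), 50,160 (A-1), 49,270 (C-2), 48,912 (D-2), 43,150 (C-3), 42,180 (A-2)
First bid not allocated: $31,940.
Allocation: A 2, C 3, D 2. Every unit priced at $31,940.
Revenue = 7 × 31,940 = $223,580.

Total revenue: $223,580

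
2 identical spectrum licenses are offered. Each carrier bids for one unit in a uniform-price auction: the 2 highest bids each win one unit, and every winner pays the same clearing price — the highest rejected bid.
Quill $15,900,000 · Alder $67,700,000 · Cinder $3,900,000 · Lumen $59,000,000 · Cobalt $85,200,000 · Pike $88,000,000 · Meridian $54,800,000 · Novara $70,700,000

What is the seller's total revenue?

Sorting: 88,000,000 (Pike), 85,200,000 (Cobalt), 70,700,000 (Novara), 67,700,000 (Alder), …
The 2 highest are Pike, Cobalt.
Highest unsuccessful bid: $70,700,000 → clearing price.
Total revenue = 2 × $70,700,000 = $141,400,000.

Total revenue: $141,400,000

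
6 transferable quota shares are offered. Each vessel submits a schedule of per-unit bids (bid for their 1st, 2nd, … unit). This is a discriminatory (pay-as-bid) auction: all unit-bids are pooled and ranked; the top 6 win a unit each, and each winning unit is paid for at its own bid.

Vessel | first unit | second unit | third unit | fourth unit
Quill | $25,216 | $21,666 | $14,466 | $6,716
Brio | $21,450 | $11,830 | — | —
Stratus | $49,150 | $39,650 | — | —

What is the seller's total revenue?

Total revenue: $171,598

Pooled unit-bids ranked (top 6): 49,150 (Stratus-1), 39,650 (Stratus-2), 25,216 (Quill-1), 21,666 (Quill-2), 21,450 (Brio-1), 14,466 (Quill-3)
Next rejected bid: $11,830 (not a price — pay-as-bid).
Each winning unit pays its own bid.
Revenue = 49,150 + 39,650 + 25,216 + 21,666 + 21,450 + 14,466 = $171,598.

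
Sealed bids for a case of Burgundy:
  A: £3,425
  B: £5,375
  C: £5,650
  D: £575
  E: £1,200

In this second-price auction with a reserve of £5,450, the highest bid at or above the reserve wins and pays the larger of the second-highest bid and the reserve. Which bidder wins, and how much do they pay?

C pays £5,450

Bids in order: 5,650 (C) > 5,375 (B) > 3,425 (A) > 1,200 (E) > 575 (D)
Highest eligible bid: C at £5,650.
Second-highest bid £5,375 is below the reserve £5,450, so the reserve binds → payment £5,450.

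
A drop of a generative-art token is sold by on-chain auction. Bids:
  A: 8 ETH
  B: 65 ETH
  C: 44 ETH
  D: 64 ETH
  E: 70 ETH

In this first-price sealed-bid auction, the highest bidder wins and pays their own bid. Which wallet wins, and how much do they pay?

E pays 70 ETH

Bids in order: 70 (E) > 65 (B) > 64 (D) > 44 (C) > 8 (A)
First-price: E pays what they bid, 70 ETH.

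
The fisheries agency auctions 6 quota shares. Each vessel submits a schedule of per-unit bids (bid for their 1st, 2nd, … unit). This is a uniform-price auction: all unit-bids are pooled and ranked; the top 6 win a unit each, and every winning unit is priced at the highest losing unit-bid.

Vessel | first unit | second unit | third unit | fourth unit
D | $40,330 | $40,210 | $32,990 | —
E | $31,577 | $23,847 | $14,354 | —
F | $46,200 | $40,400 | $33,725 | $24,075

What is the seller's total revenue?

Pooled unit-bids ranked (top 6): 46,200 (F-1), 40,400 (F-2), 40,330 (D-1), 40,210 (D-2), 33,725 (F-3), 32,990 (D-3)
The (k+1)-th unit-bid is $31,577.
Allocation: D 3, F 3. Every unit priced at $31,577.
Revenue = 6 × 31,577 = $189,462.

Total revenue: $189,462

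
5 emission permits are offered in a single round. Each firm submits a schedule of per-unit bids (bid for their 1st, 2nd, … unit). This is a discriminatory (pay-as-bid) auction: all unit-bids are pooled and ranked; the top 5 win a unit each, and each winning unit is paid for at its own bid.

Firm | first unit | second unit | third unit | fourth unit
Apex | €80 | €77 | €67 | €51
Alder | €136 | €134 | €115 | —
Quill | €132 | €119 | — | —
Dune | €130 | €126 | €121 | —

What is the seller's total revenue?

Total revenue: €658

All unit-bids, highest first — top 5: 136 (Alder-1), 134 (Alder-2), 132 (Quill-1), 130 (Dune-1), 126 (Dune-2)
Next rejected bid: €121 (not a price — pay-as-bid).
Each winning unit pays its own bid.
Revenue = 136 + 134 + 132 + 130 + 126 = €658.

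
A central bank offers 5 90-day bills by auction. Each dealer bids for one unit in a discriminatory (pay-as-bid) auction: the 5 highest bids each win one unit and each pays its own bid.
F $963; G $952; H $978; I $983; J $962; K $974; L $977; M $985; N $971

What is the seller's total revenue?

Ordering the bids: 985 (M), 983 (I), 978 (H), 977 (L), 974 (K), 971 (N), 963 (F), …
Winners (5 units): M, I, H, L, K.
Total revenue = 985 + 983 + 978 + 977 + 974 = $4,897.

Total revenue: $4,897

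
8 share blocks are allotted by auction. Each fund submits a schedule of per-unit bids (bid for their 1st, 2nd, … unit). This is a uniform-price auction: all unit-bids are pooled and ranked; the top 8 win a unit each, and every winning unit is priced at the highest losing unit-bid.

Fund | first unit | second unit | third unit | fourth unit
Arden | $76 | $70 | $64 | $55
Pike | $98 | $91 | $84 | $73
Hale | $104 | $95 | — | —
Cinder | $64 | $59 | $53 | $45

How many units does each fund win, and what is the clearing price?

Arden 2, Hale 2, Pike 4; clearing price $64

Merging the schedules and taking the best 8: 104 (Hale-1), 98 (Pike-1), 95 (Hale-2), 91 (Pike-2), 84 (Pike-3), 76 (Arden-1), 73 (Pike-4), 70 (Arden-2)
The (k+1)-th unit-bid is $64.
Allocation: Arden 2, Hale 2, Pike 4.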